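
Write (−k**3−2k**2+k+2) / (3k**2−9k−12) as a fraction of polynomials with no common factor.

Euclidean algorithm in ℚ[k]:
  −k**3−2k**2+k+2 = (−(1/3)k−5/3)(3k**2−9k−12) + (−18k−18)
  3k**2−9k−12 = (−(1/6)k+2/3)(−18k−18) + (0)
Last nonzero remainder: −18k−18. Dividing through by −18 gives the monic gcd k+1.
Cancel k+1 from numerator and denominator to get the reduced form.

(−k**2−k+2)/(3k−12)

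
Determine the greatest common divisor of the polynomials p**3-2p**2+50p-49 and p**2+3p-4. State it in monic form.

p-1

Euclidean algorithm in ℚ[p]:
  p**3-2p**2+50p-49 = (p-5)(p**2+3p-4) + (69p-69)
  p**2+3p-4 = ((1/69)p+4/69)(69p-69) + (0)
Last nonzero remainder: 69p-69. Dividing through by 69 gives the monic gcd p-1.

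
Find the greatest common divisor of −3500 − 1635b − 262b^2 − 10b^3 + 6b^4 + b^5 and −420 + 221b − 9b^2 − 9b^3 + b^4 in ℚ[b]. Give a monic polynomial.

−35 − 2b + b^2

Euclidean algorithm in ℚ[b]:
  b^5 + 6b^4 − 10b^3 − 262b^2 − 1635b − 3500 = (b + 15)(b^4 − 9b^3 − 9b^2 + 221b − 420) + (134b^3 − 348b^2 − 4530b + 2800)
  b^4 − 9b^3 − 9b^2 + 221b − 420 = ((1/134)b − 429/8978)(134b^3 − 348b^2 − 4530b + 2800) + ((36708/4489)b^2 − (73416/4489)b − 1284780/4489)
  134b^3 − 348b^2 − 4530b + 2800 = ((300763/18354)b − 89780/9177)((36708/4489)b^2 − (73416/4489)b − 1284780/4489) + (0)
Last nonzero remainder: (36708/4489)b^2 − (73416/4489)b − 1284780/4489. Dividing through by 36708/4489 gives the monic gcd b^2 − 2b − 35.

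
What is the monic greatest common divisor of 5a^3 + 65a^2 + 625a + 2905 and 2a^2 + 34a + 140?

a + 7

Euclidean algorithm in ℚ[a]:
  5a^3 + 65a^2 + 625a + 2905 = ((5/2)a − 10)(2a^2 + 34a + 140) + (615a + 4305)
  2a^2 + 34a + 140 = ((2/615)a + 4/123)(615a + 4305) + (0)
Last nonzero remainder: 615a + 4305. Dividing through by 615 gives the monic gcd a + 7.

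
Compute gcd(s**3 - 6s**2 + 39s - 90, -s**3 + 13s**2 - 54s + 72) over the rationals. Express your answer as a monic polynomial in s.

Euclidean algorithm in ℚ[s]:
  s**3 - 6s**2 + 39s - 90 = (-1)(-s**3 + 13s**2 - 54s + 72) + (7s**2 - 15s - 18)
  -s**3 + 13s**2 - 54s + 72 = (-(1/7)s + 76/49)(7s**2 - 15s - 18) + (-(1632/49)s + 4896/49)
  7s**2 - 15s - 18 = (-(343/1632)s - 49/272)(-(1632/49)s + 4896/49) + (0)
Last nonzero remainder: -(1632/49)s + 4896/49. Dividing through by -1632/49 gives the monic gcd s - 3.

s - 3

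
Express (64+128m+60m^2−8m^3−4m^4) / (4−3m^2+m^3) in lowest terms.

(64+64m−4m^2−4m^3)/(4−4m+m^2)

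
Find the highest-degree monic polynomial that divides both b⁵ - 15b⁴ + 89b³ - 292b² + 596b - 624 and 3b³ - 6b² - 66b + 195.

b² - 7b + 13

Repeated division with remainder:
  b⁵ - 15b⁴ + 89b³ - 292b² + 596b - 624 = ((1/3)b² - (13/3)b + 85/3)(3b³ - 6b² - 66b + 195) + (-473b² + 3311b - 6149)
  3b³ - 6b² - 66b + 195 = (-(3/473)b - 15/473)(-473b² + 3311b - 6149) + (0)
Last nonzero remainder: -473b² + 3311b - 6149. Dividing through by -473 gives the monic gcd b² - 7b + 13.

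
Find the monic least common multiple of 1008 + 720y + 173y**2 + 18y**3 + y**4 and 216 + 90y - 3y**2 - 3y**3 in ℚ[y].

Repeated division with remainder:
  y**4 + 18y**3 + 173y**2 + 720y + 1008 = (-(1/3)y - 17/3)(-3y**3 - 3y**2 + 90y + 216) + (186y**2 + 1302y + 2232)
  -3y**3 - 3y**2 + 90y + 216 = (-(1/62)y + 3/31)(186y**2 + 1302y + 2232) + (0)
Last nonzero remainder: 186y**2 + 1302y + 2232. Dividing through by 186 gives the monic gcd y**2 + 7y + 12.
Then lcm(f, g) = f·g / gcd(f, g); expanding and making the result monic gives the answer.

-6048 - 3312y - 318y**2 + 65y**3 + 12y**4 + y**5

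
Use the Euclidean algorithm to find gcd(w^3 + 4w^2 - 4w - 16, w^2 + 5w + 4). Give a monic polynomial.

w + 4

Euclidean algorithm in ℚ[w]:
  w^3 + 4w^2 - 4w - 16 = (w - 1)(w^2 + 5w + 4) + (-3w - 12)
  w^2 + 5w + 4 = (-(1/3)w - 1/3)(-3w - 12) + (0)
Last nonzero remainder: -3w - 12. Dividing through by -3 gives the monic gcd w + 4.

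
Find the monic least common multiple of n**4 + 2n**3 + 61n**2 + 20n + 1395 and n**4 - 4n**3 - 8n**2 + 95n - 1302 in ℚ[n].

n**6 + n**5 + 17n**4 - 125n**3 - 1187n**2 - 2235n - 58590

Repeated division with remainder:
  n**4 + 2n**3 + 61n**2 + 20n + 1395 = (n**4 - 4n**3 - 8n**2 + 95n - 1302) + (6n**3 + 69n**2 - 75n + 2697)
  n**4 - 4n**3 - 8n**2 + 95n - 1302 = ((1/6)n - 31/12)(6n**3 + 69n**2 - 75n + 2697) + ((731/4)n**2 - (2193/4)n + 22661/4)
  6n**3 + 69n**2 - 75n + 2697 = ((24/731)n + 348/731)((731/4)n**2 - (2193/4)n + 22661/4) + (0)
Last nonzero remainder: (731/4)n**2 - (2193/4)n + 22661/4. Dividing through by 731/4 gives the monic gcd n**2 - 3n + 31.
Then lcm(f, g) = f·g / gcd(f, g); expanding and making the result monic gives the answer.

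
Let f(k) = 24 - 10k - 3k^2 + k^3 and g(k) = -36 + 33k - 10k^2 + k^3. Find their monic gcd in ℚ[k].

Repeated division with remainder:
  k^3 - 3k^2 - 10k + 24 = (k^3 - 10k^2 + 33k - 36) + (7k^2 - 43k + 60)
  k^3 - 10k^2 + 33k - 36 = ((1/7)k - 27/49)(7k^2 - 43k + 60) + ((36/49)k - 144/49)
  7k^2 - 43k + 60 = ((343/36)k - 245/12)((36/49)k - 144/49) + (0)
Last nonzero remainder: (36/49)k - 144/49. Dividing through by 36/49 gives the monic gcd k - 4.

-4 + k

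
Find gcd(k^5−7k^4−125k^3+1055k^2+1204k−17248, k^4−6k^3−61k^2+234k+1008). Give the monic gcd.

Euclidean algorithm in ℚ[k]:
  k^5−7k^4−125k^3+1055k^2+1204k−17248 = (k−1)(k^4−6k^3−61k^2+234k+1008) + (−70k^3+760k^2+430k−16240)
  k^4−6k^3−61k^2+234k+1008 = (−(1/70)k−17/245)(−70k^3+760k^2+430k−16240) + (−(104/49)k^2+(1560/49)k−832/7)
  −70k^3+760k^2+430k−16240 = ((1715/52)k+7105/52)(−(104/49)k^2+(1560/49)k−832/7) + (0)
Last nonzero remainder: −(104/49)k^2+(1560/49)k−832/7. Dividing through by −104/49 gives the monic gcd k^2−15k+56.

k^2−15k+56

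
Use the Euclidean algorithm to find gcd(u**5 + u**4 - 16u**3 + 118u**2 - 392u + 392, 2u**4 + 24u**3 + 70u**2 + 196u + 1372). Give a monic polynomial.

u**3 + 5u**2 + 98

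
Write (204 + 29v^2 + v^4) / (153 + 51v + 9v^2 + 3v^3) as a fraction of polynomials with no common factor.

(12 + v^2)/(9 + 3v)

By polynomial division,
  v^4 + 29v^2 + 204 = ((1/3)v - 1)(3v^3 + 9v^2 + 51v + 153) + (21v^2 + 357)
  3v^3 + 9v^2 + 51v + 153 = ((1/7)v + 3/7)(21v^2 + 357) + (0)
Last nonzero remainder: 21v^2 + 357. Dividing through by 21 gives the monic gcd v^2 + 17.
Cancel v^2 + 17 from numerator and denominator to get the reduced form.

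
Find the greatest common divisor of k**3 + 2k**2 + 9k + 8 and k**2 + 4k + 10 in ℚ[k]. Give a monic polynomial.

Apply the Euclidean algorithm:
  k**3 + 2k**2 + 9k + 8 = (k − 2)(k**2 + 4k + 10) + (7k + 28)
  k**2 + 4k + 10 = ((1/7)k)(7k + 28) + (10)
  7k + 28 = ((7/10)k + 14/5)(10) + (0)
The last nonzero remainder is the constant 10, so the polynomials are coprime and gcd = 1.

1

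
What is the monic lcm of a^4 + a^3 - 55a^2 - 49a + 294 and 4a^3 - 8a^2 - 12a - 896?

Repeated division with remainder:
  a^4 + a^3 - 55a^2 - 49a + 294 = ((1/4)a + 3/4)(4a^3 - 8a^2 - 12a - 896) + (-46a^2 + 184a + 966)
  4a^3 - 8a^2 - 12a - 896 = (-(2/23)a - 4/23)(-46a^2 + 184a + 966) + (104a - 728)
  -46a^2 + 184a + 966 = (-(23/52)a - 69/52)(104a - 728) + (0)
Last nonzero remainder: 104a - 728. Dividing through by 104 gives the monic gcd a - 7.
Then lcm(f, g) = f·g / gcd(f, g); expanding and making the result monic gives the answer.

a^6 + 6a^5 - 18a^4 - 292a^3 - 1711a^2 - 98a + 9408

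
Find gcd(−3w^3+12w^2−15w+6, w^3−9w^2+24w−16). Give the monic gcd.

w−1

Apply the Euclidean algorithm:
  −3w^3+12w^2−15w+6 = (−3)(w^3−9w^2+24w−16) + (−15w^2+57w−42)
  w^3−9w^2+24w−16 = (−(1/15)w+26/75)(−15w^2+57w−42) + ((36/25)w−36/25)
  −15w^2+57w−42 = (−(125/12)w+175/6)((36/25)w−36/25) + (0)
Last nonzero remainder: (36/25)w−36/25. Dividing through by 36/25 gives the monic gcd w−1.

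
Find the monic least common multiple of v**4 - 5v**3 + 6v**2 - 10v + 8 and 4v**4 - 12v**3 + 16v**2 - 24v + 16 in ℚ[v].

Euclidean algorithm in ℚ[v]:
  v**4 - 5v**3 + 6v**2 - 10v + 8 = (1/4)(4v**4 - 12v**3 + 16v**2 - 24v + 16) + (-2v**3 + 2v**2 - 4v + 4)
  4v**4 - 12v**3 + 16v**2 - 24v + 16 = (-2v + 4)(-2v**3 + 2v**2 - 4v + 4) + (0)
Last nonzero remainder: -2v**3 + 2v**2 - 4v + 4. Dividing through by -2 gives the monic gcd v**3 - v**2 + 2v - 2.
Then lcm(f, g) = f·g / gcd(f, g); expanding and making the result monic gives the answer.

v**5 - 7v**4 + 16v**3 - 22v**2 + 28v - 16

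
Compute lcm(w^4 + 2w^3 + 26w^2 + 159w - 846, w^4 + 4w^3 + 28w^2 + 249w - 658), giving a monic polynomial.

By polynomial division,
  w^4 + 2w^3 + 26w^2 + 159w - 846 = (w^4 + 4w^3 + 28w^2 + 249w - 658) + (-2w^3 - 2w^2 - 90w - 188)
  w^4 + 4w^3 + 28w^2 + 249w - 658 = (-(1/2)w - 3/2)(-2w^3 - 2w^2 - 90w - 188) + (-20w^2 + 20w - 940)
  -2w^3 - 2w^2 - 90w - 188 = ((1/10)w + 1/5)(-20w^2 + 20w - 940) + (0)
Last nonzero remainder: -20w^2 + 20w - 940. Dividing through by -20 gives the monic gcd w^2 - w + 47.
Then lcm(f, g) = f·g / gcd(f, g); expanding and making the result monic gives the answer.

w^6 + 7w^5 + 22w^4 + 261w^3 - 415w^2 - 6456w + 11844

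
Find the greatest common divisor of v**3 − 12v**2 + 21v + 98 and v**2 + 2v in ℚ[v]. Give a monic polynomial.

Repeated division with remainder:
  v**3 − 12v**2 + 21v + 98 = (v − 14)(v**2 + 2v) + (49v + 98)
  v**2 + 2v = ((1/49)v)(49v + 98) + (0)
Last nonzero remainder: 49v + 98. Dividing through by 49 gives the monic gcd v + 2.

v + 2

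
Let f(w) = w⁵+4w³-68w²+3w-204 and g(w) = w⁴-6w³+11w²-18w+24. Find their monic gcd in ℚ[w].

By polynomial division,
  w⁵+4w³-68w²+3w-204 = (w+6)(w⁴-6w³+11w²-18w+24) + (29w³-116w²+87w-348)
  w⁴-6w³+11w²-18w+24 = ((1/29)w-2/29)(29w³-116w²+87w-348) + (0)
Last nonzero remainder: 29w³-116w²+87w-348. Dividing through by 29 gives the monic gcd w³-4w²+3w-12.

w³-4w²+3w-12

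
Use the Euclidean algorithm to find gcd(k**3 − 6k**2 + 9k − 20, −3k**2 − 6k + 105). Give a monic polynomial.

Repeated division with remainder:
  k**3 − 6k**2 + 9k − 20 = (−(1/3)k + 8/3)(−3k**2 − 6k + 105) + (60k − 300)
  −3k**2 − 6k + 105 = (−(1/20)k − 7/20)(60k − 300) + (0)
Last nonzero remainder: 60k − 300. Dividing through by 60 gives the monic gcd k − 5.

k − 5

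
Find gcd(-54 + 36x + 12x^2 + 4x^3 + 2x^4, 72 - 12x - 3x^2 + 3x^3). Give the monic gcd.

Euclidean algorithm in ℚ[x]:
  2x^4 + 4x^3 + 12x^2 + 36x - 54 = ((2/3)x + 2)(3x^3 - 3x^2 - 12x + 72) + (26x^2 + 12x - 198)
  3x^3 - 3x^2 - 12x + 72 = ((3/26)x - 57/338)(26x^2 + 12x - 198) + ((2175/169)x + 6525/169)
  26x^2 + 12x - 198 = ((4394/2175)x - 3718/725)((2175/169)x + 6525/169) + (0)
Last nonzero remainder: (2175/169)x + 6525/169. Dividing through by 2175/169 gives the monic gcd x + 3.

3 + x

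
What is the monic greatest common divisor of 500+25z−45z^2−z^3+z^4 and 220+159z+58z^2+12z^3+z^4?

20+9z+z^2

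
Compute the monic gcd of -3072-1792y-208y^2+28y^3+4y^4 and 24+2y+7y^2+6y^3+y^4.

By polynomial division,
  4y^4+28y^3-208y^2-1792y-3072 = (4)(y^4+6y^3+7y^2+2y+24) + (4y^3-236y^2-1800y-3168)
  y^4+6y^3+7y^2+2y+24 = ((1/4)y+65/4)(4y^3-236y^2-1800y-3168) + (4292y^2+30044y+51504)
  4y^3-236y^2-1800y-3168 = ((1/1073)y-66/1073)(4292y^2+30044y+51504) + (0)
Last nonzero remainder: 4292y^2+30044y+51504. Dividing through by 4292 gives the monic gcd y^2+7y+12.

12+7y+y^2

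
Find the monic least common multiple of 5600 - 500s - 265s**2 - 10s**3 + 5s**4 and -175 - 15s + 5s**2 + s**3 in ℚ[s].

Euclidean algorithm in ℚ[s]:
  5s**4 - 10s**3 - 265s**2 - 500s + 5600 = (5s - 35)(s**3 + 5s**2 - 15s - 175) + (-15s**2 - 150s - 525)
  s**3 + 5s**2 - 15s - 175 = (-(1/15)s + 1/3)(-15s**2 - 150s - 525) + (0)
Last nonzero remainder: -15s**2 - 150s - 525. Dividing through by -15 gives the monic gcd s**2 + 10s + 35.
Then lcm(f, g) = f·g / gcd(f, g); expanding and making the result monic gives the answer.

-5600 + 1620s + 165s**2 - 43s**3 - 7s**4 + s**5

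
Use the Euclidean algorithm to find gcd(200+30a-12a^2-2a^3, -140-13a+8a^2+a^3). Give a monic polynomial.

By polynomial division,
  -2a^3-12a^2+30a+200 = (-2)(a^3+8a^2-13a-140) + (4a^2+4a-80)
  a^3+8a^2-13a-140 = ((1/4)a+7/4)(4a^2+4a-80) + (0)
Last nonzero remainder: 4a^2+4a-80. Dividing through by 4 gives the monic gcd a^2+a-20.

-20+a+a^2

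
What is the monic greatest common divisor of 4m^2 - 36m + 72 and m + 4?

Apply the Euclidean algorithm:
  4m^2 - 36m + 72 = (4m - 52)(m + 4) + (280)
  m + 4 = ((1/280)m + 1/70)(280) + (0)
The last nonzero remainder is the constant 280, so the polynomials are coprime and gcd = 1.

1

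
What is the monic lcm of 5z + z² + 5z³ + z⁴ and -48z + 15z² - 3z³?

Apply the Euclidean algorithm:
  z⁴ + 5z³ + z² + 5z = (-(1/3)z - 10/3)(-3z³ + 15z² - 48z) + (35z² - 155z)
  -3z³ + 15z² - 48z = (-(3/35)z + 12/245)(35z² - 155z) + (-(1980/49)z)
  35z² - 155z = (-(343/396)z + 1519/396)(-(1980/49)z) + (0)
Last nonzero remainder: -(1980/49)z. Dividing through by -1980/49 gives the monic gcd z.
Then lcm(f, g) = f·g / gcd(f, g); expanding and making the result monic gives the answer.

80z - 9z² + 80z³ - 8z⁴ + z⁶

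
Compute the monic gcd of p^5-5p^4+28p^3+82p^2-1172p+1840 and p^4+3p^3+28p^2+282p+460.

p^3+p^2+26p+230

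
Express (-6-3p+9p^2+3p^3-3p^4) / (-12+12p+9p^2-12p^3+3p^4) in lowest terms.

(-1-p)/(-2+p)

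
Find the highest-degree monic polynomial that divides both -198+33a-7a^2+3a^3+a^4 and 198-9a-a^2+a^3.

6+a

Euclidean algorithm in ℚ[a]:
  a^4+3a^3-7a^2+33a-198 = (a+4)(a^3-a^2-9a+198) + (6a^2-129a-990)
  a^3-a^2-9a+198 = ((1/6)a+41/12)(6a^2-129a-990) + ((2387/4)a+7161/2)
  6a^2-129a-990 = ((24/2387)a-60/217)((2387/4)a+7161/2) + (0)
Last nonzero remainder: (2387/4)a+7161/2. Dividing through by 2387/4 gives the monic gcd a+6.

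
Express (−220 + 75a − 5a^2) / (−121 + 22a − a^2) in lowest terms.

(−20 + 5a)/(−11 + a)

Euclidean algorithm in ℚ[a]:
  −5a^2 + 75a − 220 = (5)(−a^2 + 22a − 121) + (−35a + 385)
  −a^2 + 22a − 121 = ((1/35)a − 11/35)(−35a + 385) + (0)
Last nonzero remainder: −35a + 385. Dividing through by −35 gives the monic gcd a − 11.
Cancel a − 11 from numerator and denominator to get the reduced form.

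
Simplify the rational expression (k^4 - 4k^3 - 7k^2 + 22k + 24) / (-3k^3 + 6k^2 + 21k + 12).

By polynomial division,
  k^4 - 4k^3 - 7k^2 + 22k + 24 = (-(1/3)k + 2/3)(-3k^3 + 6k^2 + 21k + 12) + (-4k^2 + 12k + 16)
  -3k^3 + 6k^2 + 21k + 12 = ((3/4)k + 3/4)(-4k^2 + 12k + 16) + (0)
Last nonzero remainder: -4k^2 + 12k + 16. Dividing through by -4 gives the monic gcd k^2 - 3k - 4.
Cancel k^2 - 3k - 4 from numerator and denominator to get the reduced form.

(-k^2 + k + 6)/(3k + 3)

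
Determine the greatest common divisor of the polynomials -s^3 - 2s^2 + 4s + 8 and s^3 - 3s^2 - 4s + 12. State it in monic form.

s^2 - 4

Apply the Euclidean algorithm:
  -s^3 - 2s^2 + 4s + 8 = (-1)(s^3 - 3s^2 - 4s + 12) + (-5s^2 + 20)
  s^3 - 3s^2 - 4s + 12 = (-(1/5)s + 3/5)(-5s^2 + 20) + (0)
Last nonzero remainder: -5s^2 + 20. Dividing through by -5 gives the monic gcd s^2 - 4.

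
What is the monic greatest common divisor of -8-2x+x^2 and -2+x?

Euclidean algorithm in ℚ[x]:
  x^2-2x-8 = (x)(x-2) + (-8)
  x-2 = (-(1/8)x+1/4)(-8) + (0)
The last nonzero remainder is the constant -8, so the polynomials are coprime and gcd = 1.

1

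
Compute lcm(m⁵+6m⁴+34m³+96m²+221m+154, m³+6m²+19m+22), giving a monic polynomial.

m⁶+8m⁵+46m⁴+164m³+413m²+596m+308

Repeated division with remainder:
  m⁵+6m⁴+34m³+96m²+221m+154 = (m²+15)(m³+6m²+19m+22) + (-16m²-64m-176)
  m³+6m²+19m+22 = (-(1/16)m-1/8)(-16m²-64m-176) + (0)
Last nonzero remainder: -16m²-64m-176. Dividing through by -16 gives the monic gcd m²+4m+11.
Then lcm(f, g) = f·g / gcd(f, g); expanding and making the result monic gives the answer.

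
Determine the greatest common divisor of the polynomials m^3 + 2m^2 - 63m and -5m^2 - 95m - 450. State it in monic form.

m + 9

Euclidean algorithm in ℚ[m]:
  m^3 + 2m^2 - 63m = (-(1/5)m + 17/5)(-5m^2 - 95m - 450) + (170m + 1530)
  -5m^2 - 95m - 450 = (-(1/34)m - 5/17)(170m + 1530) + (0)
Last nonzero remainder: 170m + 1530. Dividing through by 170 gives the monic gcd m + 9.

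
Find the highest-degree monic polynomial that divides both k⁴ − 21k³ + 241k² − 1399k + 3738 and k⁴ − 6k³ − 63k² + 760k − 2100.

k² − 11k + 42

By polynomial division,
  k⁴ − 21k³ + 241k² − 1399k + 3738 = (k⁴ − 6k³ − 63k² + 760k − 2100) + (−15k³ + 304k² − 2159k + 5838)
  k⁴ − 6k³ − 63k² + 760k − 2100 = (−(1/15)k − 214/225)(−15k³ + 304k² − 2159k + 5838) + ((18496/225)k² − (203456/225)k + 258944/75)
  −15k³ + 304k² − 2159k + 5838 = (−(3375/18496)k + 31275/18496)((18496/225)k² − (203456/225)k + 258944/75) + (0)
Last nonzero remainder: (18496/225)k² − (203456/225)k + 258944/75. Dividing through by 18496/225 gives the monic gcd k² − 11k + 42.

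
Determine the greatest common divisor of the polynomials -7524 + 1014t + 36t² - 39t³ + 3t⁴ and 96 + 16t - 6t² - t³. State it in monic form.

6 + t

By polynomial division,
  3t⁴ - 39t³ + 36t² + 1014t - 7524 = (-3t + 57)(-t³ - 6t² + 16t + 96) + (426t² + 390t - 12996)
  -t³ - 6t² + 16t + 96 = (-(1/426)t - 361/30246)(426t² + 390t - 12996) + (-(49665/5041)t - 297990/5041)
  426t² + 390t - 12996 = (-(715822/16555)t + 3639602/16555)(-(49665/5041)t - 297990/5041) + (0)
Last nonzero remainder: -(49665/5041)t - 297990/5041. Dividing through by -49665/5041 gives the monic gcd t + 6.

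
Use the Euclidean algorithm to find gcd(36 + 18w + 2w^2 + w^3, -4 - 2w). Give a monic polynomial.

2 + w

Repeated division with remainder:
  w^3 + 2w^2 + 18w + 36 = (-(1/2)w^2 - 9)(-2w - 4) + (0)
Last nonzero remainder: -2w - 4. Dividing through by -2 gives the monic gcd w + 2.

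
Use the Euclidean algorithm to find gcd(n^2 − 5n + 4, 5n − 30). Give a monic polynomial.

1

Euclidean algorithm in ℚ[n]:
  n^2 − 5n + 4 = ((1/5)n + 1/5)(5n − 30) + (10)
  5n − 30 = ((1/2)n − 3)(10) + (0)
The last nonzero remainder is the constant 10, so the polynomials are coprime and gcd = 1.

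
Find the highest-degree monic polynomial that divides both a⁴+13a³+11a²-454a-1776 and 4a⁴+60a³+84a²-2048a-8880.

Apply the Euclidean algorithm:
  a⁴+13a³+11a²-454a-1776 = (1/4)(4a⁴+60a³+84a²-2048a-8880) + (-2a³-10a²+58a+444)
  4a⁴+60a³+84a²-2048a-8880 = (-2a-20)(-2a³-10a²+58a+444) + (0)
Last nonzero remainder: -2a³-10a²+58a+444. Dividing through by -2 gives the monic gcd a³+5a²-29a-222.

a³+5a²-29a-222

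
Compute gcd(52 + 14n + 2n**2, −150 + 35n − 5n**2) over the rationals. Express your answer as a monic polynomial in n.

1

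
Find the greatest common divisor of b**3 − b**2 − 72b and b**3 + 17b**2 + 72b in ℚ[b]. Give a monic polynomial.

By polynomial division,
  b**3 − b**2 − 72b = (b**3 + 17b**2 + 72b) + (−18b**2 − 144b)
  b**3 + 17b**2 + 72b = (−(1/18)b − 1/2)(−18b**2 − 144b) + (0)
Last nonzero remainder: −18b**2 − 144b. Dividing through by −18 gives the monic gcd b**2 + 8b.

b**2 + 8b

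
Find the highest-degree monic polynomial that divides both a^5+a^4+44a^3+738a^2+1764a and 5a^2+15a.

a^2+3a

Apply the Euclidean algorithm:
  a^5+a^4+44a^3+738a^2+1764a = ((1/5)a^3-(2/5)a^2+10a+588/5)(5a^2+15a) + (0)
Last nonzero remainder: 5a^2+15a. Dividing through by 5 gives the monic gcd a^2+3a.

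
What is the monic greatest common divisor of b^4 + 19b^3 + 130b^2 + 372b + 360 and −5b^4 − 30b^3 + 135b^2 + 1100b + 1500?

b^2 + 7b + 10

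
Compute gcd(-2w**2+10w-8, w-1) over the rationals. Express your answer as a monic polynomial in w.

Repeated division with remainder:
  -2w**2+10w-8 = (-2w+8)(w-1) + (0)
The last nonzero remainder w-1 is already monic.

w-1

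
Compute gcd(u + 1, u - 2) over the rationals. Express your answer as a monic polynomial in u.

1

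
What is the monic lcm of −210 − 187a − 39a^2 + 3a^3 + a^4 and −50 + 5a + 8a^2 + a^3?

2100 + 1240a − 381a^2 − 334a^3 − 40a^4 + 6a^5 + a^6

Apply the Euclidean algorithm:
  a^4 + 3a^3 − 39a^2 − 187a − 210 = (a − 5)(a^3 + 8a^2 + 5a − 50) + (−4a^2 − 112a − 460)
  a^3 + 8a^2 + 5a − 50 = (−(1/4)a + 5)(−4a^2 − 112a − 460) + (450a + 2250)
  −4a^2 − 112a − 460 = (−(2/225)a − 46/225)(450a + 2250) + (0)
Last nonzero remainder: 450a + 2250. Dividing through by 450 gives the monic gcd a + 5.
Then lcm(f, g) = f·g / gcd(f, g); expanding and making the result monic gives the answer.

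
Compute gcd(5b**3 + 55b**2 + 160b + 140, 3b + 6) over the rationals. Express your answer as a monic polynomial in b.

By polynomial division,
  5b**3 + 55b**2 + 160b + 140 = ((5/3)b**2 + 15b + 70/3)(3b + 6) + (0)
Last nonzero remainder: 3b + 6. Dividing through by 3 gives the monic gcd b + 2.

b + 2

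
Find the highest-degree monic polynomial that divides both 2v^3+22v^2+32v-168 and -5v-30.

v+6

By polynomial division,
  2v^3+22v^2+32v-168 = (-(2/5)v^2-2v+28/5)(-5v-30) + (0)
Last nonzero remainder: -5v-30. Dividing through by -5 gives the monic gcd v+6.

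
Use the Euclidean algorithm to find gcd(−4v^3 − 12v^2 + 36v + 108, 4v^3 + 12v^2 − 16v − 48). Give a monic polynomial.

v + 3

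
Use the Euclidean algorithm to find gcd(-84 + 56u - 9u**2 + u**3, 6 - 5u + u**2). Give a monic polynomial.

-2 + u

Repeated division with remainder:
  u**3 - 9u**2 + 56u - 84 = (u - 4)(u**2 - 5u + 6) + (30u - 60)
  u**2 - 5u + 6 = ((1/30)u - 1/10)(30u - 60) + (0)
Last nonzero remainder: 30u - 60. Dividing through by 30 gives the monic gcd u - 2.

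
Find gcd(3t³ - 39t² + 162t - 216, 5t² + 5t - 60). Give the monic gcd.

t - 3

By polynomial division,
  3t³ - 39t² + 162t - 216 = ((3/5)t - 42/5)(5t² + 5t - 60) + (240t - 720)
  5t² + 5t - 60 = ((1/48)t + 1/12)(240t - 720) + (0)
Last nonzero remainder: 240t - 720. Dividing through by 240 gives the monic gcd t - 3.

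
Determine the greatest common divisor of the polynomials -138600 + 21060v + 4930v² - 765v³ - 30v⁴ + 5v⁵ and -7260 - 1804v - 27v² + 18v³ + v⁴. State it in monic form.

Repeated division with remainder:
  5v⁵ - 30v⁴ - 765v³ + 4930v² + 21060v - 138600 = (5v - 120)(v⁴ + 18v³ - 27v² - 1804v - 7260) + (1530v³ + 10710v² - 159120v - 1009800)
  v⁴ + 18v³ - 27v² - 1804v - 7260 = ((1/1530)v + 11/1530)(1530v³ + 10710v² - 159120v - 1009800) + (0)
Last nonzero remainder: 1530v³ + 10710v² - 159120v - 1009800. Dividing through by 1530 gives the monic gcd v³ + 7v² - 104v - 660.

-660 - 104v + 7v² + v³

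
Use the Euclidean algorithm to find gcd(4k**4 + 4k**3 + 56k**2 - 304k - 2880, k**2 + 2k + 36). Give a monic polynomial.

k**2 + 2k + 36

By polynomial division,
  4k**4 + 4k**3 + 56k**2 - 304k - 2880 = (4k**2 - 4k - 80)(k**2 + 2k + 36) + (0)
The last nonzero remainder k**2 + 2k + 36 is already monic.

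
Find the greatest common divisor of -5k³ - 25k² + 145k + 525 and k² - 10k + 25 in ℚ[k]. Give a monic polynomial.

k - 5

Repeated division with remainder:
  -5k³ - 25k² + 145k + 525 = (-5k - 75)(k² - 10k + 25) + (-480k + 2400)
  k² - 10k + 25 = (-(1/480)k + 1/96)(-480k + 2400) + (0)
Last nonzero remainder: -480k + 2400. Dividing through by -480 gives the monic gcd k - 5.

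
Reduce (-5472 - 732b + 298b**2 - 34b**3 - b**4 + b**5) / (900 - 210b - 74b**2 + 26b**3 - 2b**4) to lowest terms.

Apply the Euclidean algorithm:
  b**5 - b**4 - 34b**3 + 298b**2 - 732b - 5472 = (-(1/2)b - 6)(-2b**4 + 26b**3 - 74b**2 - 210b + 900) + (85b**3 - 251b**2 - 1542b - 72)
  -2b**4 + 26b**3 - 74b**2 - 210b + 900 = (-(2/85)b + 1708/7225)(85b**3 - 251b**2 - 1542b - 72) + (-(368082/7225)b**2 + (1104246/7225)b + 6625476/7225)
  85b**3 - 251b**2 - 1542b - 72 = (-(614125/368082)b - 14450/184041)(-(368082/7225)b**2 + (1104246/7225)b + 6625476/7225) + (0)
Last nonzero remainder: -(368082/7225)b**2 + (1104246/7225)b + 6625476/7225. Dividing through by -368082/7225 gives the monic gcd b**2 - 3b - 18.
Cancel b**2 - 3b - 18 from numerator and denominator to get the reduced form.

(-304 + 10b - 2b**2 - b**3)/(50 - 20b + 2b**2)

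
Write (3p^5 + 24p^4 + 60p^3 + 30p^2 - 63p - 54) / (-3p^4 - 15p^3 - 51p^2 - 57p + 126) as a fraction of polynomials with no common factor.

(-p^3 - 6p^2 - 11p - 6)/(p^2 + 3p + 14)

Repeated division with remainder:
  3p^5 + 24p^4 + 60p^3 + 30p^2 - 63p - 54 = (-p - 3)(-3p^4 - 15p^3 - 51p^2 - 57p + 126) + (-36p^3 - 180p^2 - 108p + 324)
  -3p^4 - 15p^3 - 51p^2 - 57p + 126 = ((1/12)p)(-36p^3 - 180p^2 - 108p + 324) + (-42p^2 - 84p + 126)
  -36p^3 - 180p^2 - 108p + 324 = ((6/7)p + 18/7)(-42p^2 - 84p + 126) + (0)
Last nonzero remainder: -42p^2 - 84p + 126. Dividing through by -42 gives the monic gcd p^2 + 2p - 3.
Cancel p^2 + 2p - 3 from numerator and denominator to get the reduced form.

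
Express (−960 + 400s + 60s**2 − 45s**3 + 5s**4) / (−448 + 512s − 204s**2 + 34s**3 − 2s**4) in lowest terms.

(60 + 5s − 5s**2)/(28 − 18s + 2s**2)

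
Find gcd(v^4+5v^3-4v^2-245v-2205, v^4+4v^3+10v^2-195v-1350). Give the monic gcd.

v^2+5v+45

By polynomial division,
  v^4+5v^3-4v^2-245v-2205 = (v^4+4v^3+10v^2-195v-1350) + (v^3-14v^2-50v-855)
  v^4+4v^3+10v^2-195v-1350 = (v+18)(v^3-14v^2-50v-855) + (312v^2+1560v+14040)
  v^3-14v^2-50v-855 = ((1/312)v-19/312)(312v^2+1560v+14040) + (0)
Last nonzero remainder: 312v^2+1560v+14040. Dividing through by 312 gives the monic gcd v^2+5v+45.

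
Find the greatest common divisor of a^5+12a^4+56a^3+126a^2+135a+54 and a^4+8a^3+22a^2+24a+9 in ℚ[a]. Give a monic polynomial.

a^3+7a^2+15a+9

Repeated division with remainder:
  a^5+12a^4+56a^3+126a^2+135a+54 = (a+4)(a^4+8a^3+22a^2+24a+9) + (2a^3+14a^2+30a+18)
  a^4+8a^3+22a^2+24a+9 = ((1/2)a+1/2)(2a^3+14a^2+30a+18) + (0)
Last nonzero remainder: 2a^3+14a^2+30a+18. Dividing through by 2 gives the monic gcd a^3+7a^2+15a+9.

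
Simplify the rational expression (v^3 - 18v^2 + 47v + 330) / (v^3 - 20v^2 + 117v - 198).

(v^2 - 7v - 30)/(v^2 - 9v + 18)

Euclidean algorithm in ℚ[v]:
  v^3 - 18v^2 + 47v + 330 = (v^3 - 20v^2 + 117v - 198) + (2v^2 - 70v + 528)
  v^3 - 20v^2 + 117v - 198 = ((1/2)v + 15/2)(2v^2 - 70v + 528) + (378v - 4158)
  2v^2 - 70v + 528 = ((1/189)v - 8/63)(378v - 4158) + (0)
Last nonzero remainder: 378v - 4158. Dividing through by 378 gives the monic gcd v - 11.
Cancel v - 11 from numerator and denominator to get the reduced form.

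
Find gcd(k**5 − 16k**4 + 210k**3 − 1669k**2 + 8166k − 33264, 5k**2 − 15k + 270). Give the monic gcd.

By polynomial division,
  k**5 − 16k**4 + 210k**3 − 1669k**2 + 8166k − 33264 = ((1/5)k**3 − (13/5)k**2 + (117/5)k − 616/5)(5k**2 − 15k + 270) + (0)
Last nonzero remainder: 5k**2 − 15k + 270. Dividing through by 5 gives the monic gcd k**2 − 3k + 54.

k**2 − 3k + 54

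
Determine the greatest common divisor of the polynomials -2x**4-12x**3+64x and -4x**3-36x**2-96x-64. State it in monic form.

Apply the Euclidean algorithm:
  -2x**4-12x**3+64x = ((1/2)x-3/2)(-4x**3-36x**2-96x-64) + (-6x**2-48x-96)
  -4x**3-36x**2-96x-64 = ((2/3)x+2/3)(-6x**2-48x-96) + (0)
Last nonzero remainder: -6x**2-48x-96. Dividing through by -6 gives the monic gcd x**2+8x+16.

x**2+8x+16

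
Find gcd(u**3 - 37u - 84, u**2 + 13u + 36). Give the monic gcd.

Repeated division with remainder:
  u**3 - 37u - 84 = (u - 13)(u**2 + 13u + 36) + (96u + 384)
  u**2 + 13u + 36 = ((1/96)u + 3/32)(96u + 384) + (0)
Last nonzero remainder: 96u + 384. Dividing through by 96 gives the monic gcd u + 4.

u + 4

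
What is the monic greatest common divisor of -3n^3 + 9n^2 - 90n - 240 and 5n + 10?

n + 2

By polynomial division,
  -3n^3 + 9n^2 - 90n - 240 = (-(3/5)n^2 + 3n - 24)(5n + 10) + (0)
Last nonzero remainder: 5n + 10. Dividing through by 5 gives the monic gcd n + 2.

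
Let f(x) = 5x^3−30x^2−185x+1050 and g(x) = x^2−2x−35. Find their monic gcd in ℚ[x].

x−7

Euclidean algorithm in ℚ[x]:
  5x^3−30x^2−185x+1050 = (5x−20)(x^2−2x−35) + (−50x+350)
  x^2−2x−35 = (−(1/50)x−1/10)(−50x+350) + (0)
Last nonzero remainder: −50x+350. Dividing through by −50 gives the monic gcd x−7.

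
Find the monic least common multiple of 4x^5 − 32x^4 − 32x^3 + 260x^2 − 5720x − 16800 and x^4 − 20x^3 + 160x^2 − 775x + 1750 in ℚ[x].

By polynomial division,
  4x^5 − 32x^4 − 32x^3 + 260x^2 − 5720x − 16800 = (4x + 48)(x^4 − 20x^3 + 160x^2 − 775x + 1750) + (288x^3 − 4320x^2 + 24480x − 100800)
  x^4 − 20x^3 + 160x^2 − 775x + 1750 = ((1/288)x − 5/288)(288x^3 − 4320x^2 + 24480x − 100800) + (0)
Last nonzero remainder: 288x^3 − 4320x^2 + 24480x − 100800. Dividing through by 288 gives the monic gcd x^3 − 15x^2 + 85x − 350.
Then lcm(f, g) = f·g / gcd(f, g); expanding and making the result monic gives the answer.

x^6 − 13x^5 + 32x^4 + 105x^3 − 1755x^2 + 2950x + 21000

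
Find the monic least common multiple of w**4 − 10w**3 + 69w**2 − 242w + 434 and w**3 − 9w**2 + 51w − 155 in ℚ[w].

Euclidean algorithm in ℚ[w]:
  w**4 − 10w**3 + 69w**2 − 242w + 434 = (w − 1)(w**3 − 9w**2 + 51w − 155) + (9w**2 − 36w + 279)
  w**3 − 9w**2 + 51w − 155 = ((1/9)w − 5/9)(9w**2 − 36w + 279) + (0)
Last nonzero remainder: 9w**2 − 36w + 279. Dividing through by 9 gives the monic gcd w**2 − 4w + 31.
Then lcm(f, g) = f·g / gcd(f, g); expanding and making the result monic gives the answer.

w**5 − 15w**4 + 119w**3 − 587w**2 + 1644w − 2170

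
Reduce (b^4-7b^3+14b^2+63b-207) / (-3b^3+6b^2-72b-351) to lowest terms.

Repeated division with remainder:
  b^4-7b^3+14b^2+63b-207 = (-(1/3)b+5/3)(-3b^3+6b^2-72b-351) + (-20b^2+66b+378)
  -3b^3+6b^2-72b-351 = ((3/20)b+39/200)(-20b^2+66b+378) + (-(14157/100)b-42471/100)
  -20b^2+66b+378 = ((2000/14157)b-1400/1573)(-(14157/100)b-42471/100) + (0)
Last nonzero remainder: -(14157/100)b-42471/100. Dividing through by -14157/100 gives the monic gcd b+3.
Cancel b+3 from numerator and denominator to get the reduced form.

(-b^3+10b^2-44b+69)/(3b^2-15b+117)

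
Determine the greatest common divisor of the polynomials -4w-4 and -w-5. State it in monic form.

By polynomial division,
  -4w-4 = (4)(-w-5) + (16)
  -w-5 = (-(1/16)w-5/16)(16) + (0)
The last nonzero remainder is the constant 16, so the polynomials are coprime and gcd = 1.

1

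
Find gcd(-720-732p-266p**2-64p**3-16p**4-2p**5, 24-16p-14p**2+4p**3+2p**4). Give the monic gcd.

6+5p+p**2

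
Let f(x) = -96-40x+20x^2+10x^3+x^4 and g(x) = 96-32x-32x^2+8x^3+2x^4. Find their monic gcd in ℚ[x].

-24-4x+6x^2+x^3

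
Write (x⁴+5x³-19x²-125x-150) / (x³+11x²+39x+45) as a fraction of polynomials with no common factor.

(x²-3x-10)/(x+3)

Euclidean algorithm in ℚ[x]:
  x⁴+5x³-19x²-125x-150 = (x-6)(x³+11x²+39x+45) + (8x²+64x+120)
  x³+11x²+39x+45 = ((1/8)x+3/8)(8x²+64x+120) + (0)
Last nonzero remainder: 8x²+64x+120. Dividing through by 8 gives the monic gcd x²+8x+15.
Cancel x²+8x+15 from numerator and denominator to get the reduced form.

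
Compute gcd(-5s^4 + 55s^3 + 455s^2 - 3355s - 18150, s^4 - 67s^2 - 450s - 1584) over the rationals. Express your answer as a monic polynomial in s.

s^2 - 5s - 66

By polynomial division,
  -5s^4 + 55s^3 + 455s^2 - 3355s - 18150 = (-5)(s^4 - 67s^2 - 450s - 1584) + (55s^3 + 120s^2 - 5605s - 26070)
  s^4 - 67s^2 - 450s - 1584 = ((1/55)s - 24/605)(55s^3 + 120s^2 - 5605s - 26070) + ((4800/121)s^2 - (24000/121)s - 28800/11)
  55s^3 + 120s^2 - 5605s - 26070 = ((1331/960)s + 9559/960)((4800/121)s^2 - (24000/121)s - 28800/11) + (0)
Last nonzero remainder: (4800/121)s^2 - (24000/121)s - 28800/11. Dividing through by 4800/121 gives the monic gcd s^2 - 5s - 66.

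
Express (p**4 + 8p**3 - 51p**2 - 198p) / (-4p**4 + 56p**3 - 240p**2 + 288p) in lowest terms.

Repeated division with remainder:
  p**4 + 8p**3 - 51p**2 - 198p = (-1/4)(-4p**4 + 56p**3 - 240p**2 + 288p) + (22p**3 - 111p**2 - 126p)
  -4p**4 + 56p**3 - 240p**2 + 288p = (-(2/11)p + 197/121)(22p**3 - 111p**2 - 126p) + (-(9945/121)p**2 + (59670/121)p)
  22p**3 - 111p**2 - 126p = (-(2662/9945)p - 847/3315)(-(9945/121)p**2 + (59670/121)p) + (0)
Last nonzero remainder: -(9945/121)p**2 + (59670/121)p. Dividing through by -9945/121 gives the monic gcd p**2 - 6p.
Cancel p**2 - 6p from numerator and denominator to get the reduced form.

(-p**2 - 14p - 33)/(4p**2 - 32p + 48)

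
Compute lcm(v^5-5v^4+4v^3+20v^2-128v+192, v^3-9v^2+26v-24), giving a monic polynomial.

v^6-8v^5+19v^4+8v^3-188v^2+576v-576

By polynomial division,
  v^5-5v^4+4v^3+20v^2-128v+192 = (v^2+4v+14)(v^3-9v^2+26v-24) + (66v^2-396v+528)
  v^3-9v^2+26v-24 = ((1/66)v-1/22)(66v^2-396v+528) + (0)
Last nonzero remainder: 66v^2-396v+528. Dividing through by 66 gives the monic gcd v^2-6v+8.
Then lcm(f, g) = f·g / gcd(f, g); expanding and making the result monic gives the answer.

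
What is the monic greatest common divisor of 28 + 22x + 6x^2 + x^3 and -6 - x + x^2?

Repeated division with remainder:
  x^3 + 6x^2 + 22x + 28 = (x + 7)(x^2 - x - 6) + (35x + 70)
  x^2 - x - 6 = ((1/35)x - 3/35)(35x + 70) + (0)
Last nonzero remainder: 35x + 70. Dividing through by 35 gives the monic gcd x + 2.

2 + x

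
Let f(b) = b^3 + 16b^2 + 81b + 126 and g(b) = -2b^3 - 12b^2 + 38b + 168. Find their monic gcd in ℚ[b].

b^2 + 10b + 21

Apply the Euclidean algorithm:
  b^3 + 16b^2 + 81b + 126 = (-1/2)(-2b^3 - 12b^2 + 38b + 168) + (10b^2 + 100b + 210)
  -2b^3 - 12b^2 + 38b + 168 = (-(1/5)b + 4/5)(10b^2 + 100b + 210) + (0)
Last nonzero remainder: 10b^2 + 100b + 210. Dividing through by 10 gives the monic gcd b^2 + 10b + 21.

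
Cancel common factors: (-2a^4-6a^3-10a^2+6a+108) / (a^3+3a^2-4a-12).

(-2a^2-4a-18)/(a+2)

By polynomial division,
  -2a^4-6a^3-10a^2+6a+108 = (-2a)(a^3+3a^2-4a-12) + (-18a^2-18a+108)
  a^3+3a^2-4a-12 = (-(1/18)a-1/9)(-18a^2-18a+108) + (0)
Last nonzero remainder: -18a^2-18a+108. Dividing through by -18 gives the monic gcd a^2+a-6.
Cancel a^2+a-6 from numerator and denominator to get the reduced form.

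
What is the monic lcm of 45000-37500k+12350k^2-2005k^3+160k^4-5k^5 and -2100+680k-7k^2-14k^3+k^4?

-63000+43500k-9790k^2+337k^3+177k^4-25k^5+k^6

By polynomial division,
  -5k^5+160k^4-2005k^3+12350k^2-37500k+45000 = (-5k+90)(k^4-14k^3-7k^2+680k-2100) + (-780k^3+16380k^2-109200k+234000)
  k^4-14k^3-7k^2+680k-2100 = (-(1/780)k-7/780)(-780k^3+16380k^2-109200k+234000) + (0)
Last nonzero remainder: -780k^3+16380k^2-109200k+234000. Dividing through by -780 gives the monic gcd k^3-21k^2+140k-300.
Then lcm(f, g) = f·g / gcd(f, g); expanding and making the result monic gives the answer.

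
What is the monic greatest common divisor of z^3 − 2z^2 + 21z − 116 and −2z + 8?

By polynomial division,
  z^3 − 2z^2 + 21z − 116 = (−(1/2)z^2 − z − 29/2)(−2z + 8) + (0)
Last nonzero remainder: −2z + 8. Dividing through by −2 gives the monic gcd z − 4.

z − 4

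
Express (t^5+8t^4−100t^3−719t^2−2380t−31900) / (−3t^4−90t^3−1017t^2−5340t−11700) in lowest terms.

Apply the Euclidean algorithm:
  t^5+8t^4−100t^3−719t^2−2380t−31900 = (−(1/3)t+22/3)(−3t^4−90t^3−1017t^2−5340t−11700) + (221t^3+4959t^2+32880t+53900)
  −3t^4−90t^3−1017t^2−5340t−11700 = (−(3/221)t−5013/48841)(221t^3+4959t^2+32880t+53900) + (−(3012390/48841)t^2−(60247800/48841)t−301239000/48841)
  221t^3+4959t^2+32880t+53900 = (−(10793861/3012390)t−26325299/3012390)(−(3012390/48841)t^2−(60247800/48841)t−301239000/48841) + (0)
Last nonzero remainder: −(3012390/48841)t^2−(60247800/48841)t−301239000/48841. Dividing through by −3012390/48841 gives the monic gcd t^2+20t+100.
Cancel t^2+20t+100 from numerator and denominator to get the reduced form.

(−t^3+12t^2−40t+319)/(3t^2+30t+117)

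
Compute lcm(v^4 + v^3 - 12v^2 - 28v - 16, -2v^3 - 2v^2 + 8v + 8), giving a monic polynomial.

By polynomial division,
  v^4 + v^3 - 12v^2 - 28v - 16 = (-(1/2)v)(-2v^3 - 2v^2 + 8v + 8) + (-8v^2 - 24v - 16)
  -2v^3 - 2v^2 + 8v + 8 = ((1/4)v - 1/2)(-8v^2 - 24v - 16) + (0)
Last nonzero remainder: -8v^2 - 24v - 16. Dividing through by -8 gives the monic gcd v^2 + 3v + 2.
Then lcm(f, g) = f·g / gcd(f, g); expanding and making the result monic gives the answer.

v^5 - v^4 - 14v^3 - 4v^2 + 40v + 32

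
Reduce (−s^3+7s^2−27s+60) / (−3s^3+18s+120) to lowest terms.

By polynomial division,
  −s^3+7s^2−27s+60 = (1/3)(−3s^3+18s+120) + (7s^2−33s+20)
  −3s^3+18s+120 = (−(3/7)s−99/49)(7s^2−33s+20) + (−(1965/49)s+7860/49)
  7s^2−33s+20 = (−(343/1965)s+49/393)(−(1965/49)s+7860/49) + (0)
Last nonzero remainder: −(1965/49)s+7860/49. Dividing through by −1965/49 gives the monic gcd s−4.
Cancel s−4 from numerator and denominator to get the reduced form.

(s^2−3s+15)/(3s^2+12s+30)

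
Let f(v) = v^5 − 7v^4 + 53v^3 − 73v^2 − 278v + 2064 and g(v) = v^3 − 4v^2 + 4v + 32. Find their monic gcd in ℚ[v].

Euclidean algorithm in ℚ[v]:
  v^5 − 7v^4 + 53v^3 − 73v^2 − 278v + 2064 = (v^2 − 3v + 37)(v^3 − 4v^2 + 4v + 32) + (55v^2 − 330v + 880)
  v^3 − 4v^2 + 4v + 32 = ((1/55)v + 2/55)(55v^2 − 330v + 880) + (0)
Last nonzero remainder: 55v^2 − 330v + 880. Dividing through by 55 gives the monic gcd v^2 − 6v + 16.

v^2 − 6v + 16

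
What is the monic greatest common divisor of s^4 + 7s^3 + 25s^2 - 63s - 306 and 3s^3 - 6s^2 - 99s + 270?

s - 3

Repeated division with remainder:
  s^4 + 7s^3 + 25s^2 - 63s - 306 = ((1/3)s + 3)(3s^3 - 6s^2 - 99s + 270) + (76s^2 + 144s - 1116)
  3s^3 - 6s^2 - 99s + 270 = ((3/76)s - 111/722)(76s^2 + 144s - 1116) + (-(11844/361)s + 35532/361)
  76s^2 + 144s - 1116 = (-(6859/2961)s - 11191/987)(-(11844/361)s + 35532/361) + (0)
Last nonzero remainder: -(11844/361)s + 35532/361. Dividing through by -11844/361 gives the monic gcd s - 3.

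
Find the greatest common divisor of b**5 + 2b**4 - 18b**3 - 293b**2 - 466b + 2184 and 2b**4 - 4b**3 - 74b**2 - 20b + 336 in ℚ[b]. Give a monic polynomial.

b**3 - 5b**2 - 22b + 56

By polynomial division,
  b**5 + 2b**4 - 18b**3 - 293b**2 - 466b + 2184 = ((1/2)b + 2)(2b**4 - 4b**3 - 74b**2 - 20b + 336) + (27b**3 - 135b**2 - 594b + 1512)
  2b**4 - 4b**3 - 74b**2 - 20b + 336 = ((2/27)b + 2/9)(27b**3 - 135b**2 - 594b + 1512) + (0)
Last nonzero remainder: 27b**3 - 135b**2 - 594b + 1512. Dividing through by 27 gives the monic gcd b**3 - 5b**2 - 22b + 56.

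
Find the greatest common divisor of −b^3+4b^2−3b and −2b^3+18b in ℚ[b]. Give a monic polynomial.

By polynomial division,
  −b^3+4b^2−3b = (1/2)(−2b^3+18b) + (4b^2−12b)
  −2b^3+18b = (−(1/2)b−3/2)(4b^2−12b) + (0)
Last nonzero remainder: 4b^2−12b. Dividing through by 4 gives the monic gcd b^2−3b.

b^2−3b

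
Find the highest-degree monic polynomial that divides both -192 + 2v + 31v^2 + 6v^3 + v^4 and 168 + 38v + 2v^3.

Euclidean algorithm in ℚ[v]:
  v^4 + 6v^3 + 31v^2 + 2v - 192 = ((1/2)v + 3)(2v^3 + 38v + 168) + (12v^2 - 196v - 696)
  2v^3 + 38v + 168 = ((1/6)v + 49/18)(12v^2 - 196v - 696) + ((6188/9)v + 6188/3)
  12v^2 - 196v - 696 = ((27/1547)v - 522/1547)((6188/9)v + 6188/3) + (0)
Last nonzero remainder: (6188/9)v + 6188/3. Dividing through by 6188/9 gives the monic gcd v + 3.

3 + v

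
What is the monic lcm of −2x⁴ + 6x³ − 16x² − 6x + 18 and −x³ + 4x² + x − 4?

Apply the Euclidean algorithm:
  −2x⁴ + 6x³ − 16x² − 6x + 18 = (2x + 2)(−x³ + 4x² + x − 4) + (−26x² + 26)
  −x³ + 4x² + x − 4 = ((1/26)x − 2/13)(−26x² + 26) + (0)
Last nonzero remainder: −26x² + 26. Dividing through by −26 gives the monic gcd x² − 1.
Then lcm(f, g) = f·g / gcd(f, g); expanding and making the result monic gives the answer.

x⁵ − 7x⁴ + 20x³ − 29x² − 21x + 36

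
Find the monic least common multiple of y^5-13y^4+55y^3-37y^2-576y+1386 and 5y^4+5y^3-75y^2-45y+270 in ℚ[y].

Apply the Euclidean algorithm:
  y^5-13y^4+55y^3-37y^2-576y+1386 = ((1/5)y-14/5)(5y^4+5y^3-75y^2-45y+270) + (84y^3-238y^2-756y+2142)
  5y^4+5y^3-75y^2-45y+270 = ((5/84)y+115/504)(84y^3-238y^2-756y+2142) + ((875/36)y^2-875/4)
  84y^3-238y^2-756y+2142 = ((432/125)y-1224/125)((875/36)y^2-875/4) + (0)
Last nonzero remainder: (875/36)y^2-875/4. Dividing through by 875/36 gives the monic gcd y^2-9.
Then lcm(f, g) = f·g / gcd(f, g); expanding and making the result monic gives the answer.

y^7-12y^6+36y^5+96y^4-943y^3+1032y^2+4842y-8316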